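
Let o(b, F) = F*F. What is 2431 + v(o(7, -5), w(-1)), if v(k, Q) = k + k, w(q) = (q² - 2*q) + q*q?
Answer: 2481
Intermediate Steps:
w(q) = -2*q + 2*q² (w(q) = (q² - 2*q) + q² = -2*q + 2*q²)
o(b, F) = F²
v(k, Q) = 2*k
2431 + v(o(7, -5), w(-1)) = 2431 + 2*(-5)² = 2431 + 2*25 = 2431 + 50 = 2481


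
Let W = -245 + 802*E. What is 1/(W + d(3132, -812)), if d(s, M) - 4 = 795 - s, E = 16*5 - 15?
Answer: 1/49552 ≈ 2.0181e-5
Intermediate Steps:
E = 65 (E = 80 - 15 = 65)
d(s, M) = 799 - s (d(s, M) = 4 + (795 - s) = 799 - s)
W = 51885 (W = -245 + 802*65 = -245 + 52130 = 51885)
1/(W + d(3132, -812)) = 1/(51885 + (799 - 1*3132)) = 1/(51885 + (799 - 3132)) = 1/(51885 - 2333) = 1/49552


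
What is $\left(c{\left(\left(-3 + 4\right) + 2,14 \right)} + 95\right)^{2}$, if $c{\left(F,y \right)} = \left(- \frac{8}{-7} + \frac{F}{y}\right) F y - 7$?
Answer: $21025$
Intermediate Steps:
$c{\left(F,y \right)} = -7 + F y \left(\frac{8}{7} + \frac{F}{y}\right)$ ($c{\left(F,y \right)} = \left(\left(-8\right) \left(- \frac{1}{7}\right) + \frac{F}{y}\right) F y - 7 = \left(\frac{8}{7} + \frac{F}{y}\right) F y - 7 = F \left(\frac{8}{7} + \frac{F}{y}\right) y - 7 = F y \left(\frac{8}{7} + \frac{F}{y}\right) - 7 = -7 + F y \left(\frac{8}{7} + \frac{F}{y}\right)$)
$\left(c{\left(\left(-3 + 4\right) + 2,14 \right)} + 95\right)^{2} = \left(\left(-7 + \left(\left(-3 + 4\right) + 2\right)^{2} + \frac{8}{7} \left(\left(-3 + 4\right) + 2\right) 14\right) + 95\right)^{2} = \left(\left(-7 + \left(1 + 2\right)^{2} + \frac{8}{7} \left(1 + 2\right) 14\right) + 95\right)^{2} = \left(\left(-7 + 3^{2} + \frac{8}{7} \cdot 3 \cdot 14\right) + 95\right)^{2} = \left(\left(-7 + 9 + 48\right) + 95\right)^{2} = \left(50 + 95\right)^{2} = 145^{2} = 21025$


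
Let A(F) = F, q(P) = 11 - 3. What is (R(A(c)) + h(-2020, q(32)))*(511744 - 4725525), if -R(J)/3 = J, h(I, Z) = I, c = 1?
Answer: 8524478963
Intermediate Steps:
q(P) = 8
R(J) = -3*J
(R(A(c)) + h(-2020, q(32)))*(511744 - 4725525) = (-3*1 - 2020)*(511744 - 4725525) = (-3 - 2020)*(-4213781) = -2023*(-4213781) = 8524478963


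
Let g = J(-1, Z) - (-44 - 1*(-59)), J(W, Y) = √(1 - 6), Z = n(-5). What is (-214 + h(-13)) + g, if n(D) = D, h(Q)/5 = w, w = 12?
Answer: -169 + I*√5 ≈ -169.0 + 2.2361*I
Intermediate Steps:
h(Q) = 60 (h(Q) = 5*12 = 60)
Z = -5
J(W, Y) = I*√5 (J(W, Y) = √(-5) = I*√5)
g = -15 + I*√5 (g = I*√5 - (-44 - 1*(-59)) = I*√5 - (-44 + 59) = I*√5 - 1*15 = I*√5 - 15 = -15 + I*√5 ≈ -15.0 + 2.2361*I)
(-214 + h(-13)) + g = (-214 + 60) + (-15 + I*√5) = -154 + (-15 + I*√5) = -169 + I*√5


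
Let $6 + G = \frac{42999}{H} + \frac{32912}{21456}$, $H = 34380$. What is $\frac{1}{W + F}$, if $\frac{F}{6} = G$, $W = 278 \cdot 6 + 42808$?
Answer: $\frac{853770}{37955803391} \approx 2.2494 \cdot 10^{-5}$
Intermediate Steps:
$G = - \frac{16471129}{5122620}$ ($G = -6 + \left(\frac{42999}{34380} + \frac{32912}{21456}\right) = -6 + \left(42999 \cdot \frac{1}{34380} + 32912 \cdot \frac{1}{21456}\right) = -6 + \left(\frac{14333}{11460} + \frac{2057}{1341}\right) = -6 + \frac{14264591}{5122620} = - \frac{16471129}{5122620} \approx -3.2154$)
$W = 44476$ ($W = 1668 + 42808 = 44476$)
$F = - \frac{16471129}{853770}$ ($F = 6 \left(- \frac{16471129}{5122620}\right) = - \frac{16471129}{853770} \approx -19.292$)
$\frac{1}{W + F} = \frac{1}{44476 - \frac{16471129}{853770}} = \frac{1}{\frac{37955803391}{853770}} = \frac{853770}{37955803391}$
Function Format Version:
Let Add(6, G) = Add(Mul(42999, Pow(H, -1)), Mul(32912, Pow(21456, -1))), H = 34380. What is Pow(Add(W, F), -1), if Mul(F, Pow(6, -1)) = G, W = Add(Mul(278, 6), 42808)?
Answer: Rational(853770, 37955803391) ≈ 2.2494e-5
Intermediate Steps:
G = Rational(-16471129, 5122620) (G = Add(-6, Add(Mul(42999, Pow(34380, -1)), Mul(32912, Pow(21456, -1)))) = Add(-6, Add(Mul(42999, Rational(1, 34380)), Mul(32912, Rational(1, 21456)))) = Add(-6, Add(Rational(14333, 11460), Rational(2057, 1341))) = Add(-6, Rational(14264591, 5122620)) = Rational(-16471129, 5122620) ≈ -3.2154)
W = 44476 (W = Add(1668, 42808) = 44476)
F = Rational(-16471129, 853770) (F = Mul(6, Rational(-16471129, 5122620)) = Rational(-16471129, 853770) ≈ -19.292)
Pow(Add(W, F), -1) = Pow(Add(44476, Rational(-16471129, 853770)), -1) = Pow(Rational(37955803391, 853770), -1) = Rational(853770, 37955803391)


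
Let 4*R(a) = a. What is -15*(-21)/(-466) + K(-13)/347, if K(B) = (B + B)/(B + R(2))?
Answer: -2708393/4042550 ≈ -0.66997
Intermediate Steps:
R(a) = a/4
K(B) = 2*B/(1/2 + B) (K(B) = (B + B)/(B + (1/4)*2) = (2*B)/(B + 1/2) = (2*B)/(1/2 + B) = 2*B/(1/2 + B))
-15*(-21)/(-466) + K(-13)/347 = -15*(-21)/(-466) + (4*(-13)/(1 + 2*(-13)))/347 = 315*(-1/466) + (4*(-13)/(1 - 26))*(1/347) = -315/466 + (4*(-13)/(-25))*(1/347) = -315/466 + (4*(-13)*(-1/25))*(1/347) = -315/466 + (52/25)*(1/347) = -315/466 + 52/8675 = -2708393/4042550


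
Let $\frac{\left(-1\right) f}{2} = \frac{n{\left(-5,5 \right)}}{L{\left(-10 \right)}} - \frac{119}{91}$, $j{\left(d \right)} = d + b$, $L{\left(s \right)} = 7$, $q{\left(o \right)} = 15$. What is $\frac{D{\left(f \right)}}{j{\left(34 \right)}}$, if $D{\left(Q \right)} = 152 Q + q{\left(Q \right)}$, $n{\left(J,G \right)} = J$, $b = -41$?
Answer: $- \frac{57301}{637} \approx -89.954$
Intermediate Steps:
$j{\left(d \right)} = -41 + d$ ($j{\left(d \right)} = d - 41 = -41 + d$)
$f = \frac{368}{91}$ ($f = - 2 \left(- \frac{5}{7} - \frac{119}{91}\right) = - 2 \left(\left(-5\right) \frac{1}{7} - \frac{17}{13}\right) = - 2 \left(- \frac{5}{7} - \frac{17}{13}\right) = \left(-2\right) \left(- \frac{184}{91}\right) = \frac{368}{91} \approx 4.044$)
$D{\left(Q \right)} = 15 + 152 Q$ ($D{\left(Q \right)} = 152 Q + 15 = 15 + 152 Q$)
$\frac{D{\left(f \right)}}{j{\left(34 \right)}} = \frac{15 + 152 \cdot \frac{368}{91}}{-41 + 34} = \frac{15 + \frac{55936}{91}}{-7} = \frac{57301}{91} \left(- \frac{1}{7}\right) = - \frac{57301}{637}$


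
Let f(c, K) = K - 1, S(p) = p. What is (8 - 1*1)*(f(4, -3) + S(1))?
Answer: -21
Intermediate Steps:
f(c, K) = -1 + K
(8 - 1*1)*(f(4, -3) + S(1)) = (8 - 1*1)*((-1 - 3) + 1) = (8 - 1)*(-4 + 1) = 7*(-3) = -21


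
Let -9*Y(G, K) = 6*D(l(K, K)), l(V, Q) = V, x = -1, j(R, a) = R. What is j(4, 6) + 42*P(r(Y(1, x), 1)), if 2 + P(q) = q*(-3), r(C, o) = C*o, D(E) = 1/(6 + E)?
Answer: -316/5 ≈ -63.200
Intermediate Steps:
Y(G, K) = -2/(3*(6 + K))
P(q) = -2 - 3*q (P(q) = -2 + q*(-3) = -2 - 3*q)
j(4, 6) + 42*P(r(Y(1, x), 1)) = 4 + 42*(-2 - 3*(-2/(18 + 3*(-1)))) = 4 + 42*(-2 - 3*(-2/(18 - 3))) = 4 + 42*(-2 - 3*(-2/15)) = 4 + 42*(-2 + ⅖) = 4 + 42*(-8/5) = 4 - 336/5 = -316/5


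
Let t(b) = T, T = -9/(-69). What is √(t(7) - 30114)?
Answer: I*√15930237/23 ≈ 173.53*I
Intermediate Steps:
T = 3/23 (T = -9*(-1/69) = 3/23 ≈ 0.13043)
t(b) = 3/23
√(t(7) - 30114) = √(3/23 - 30114) = √(-692619/23) = I*√15930237/23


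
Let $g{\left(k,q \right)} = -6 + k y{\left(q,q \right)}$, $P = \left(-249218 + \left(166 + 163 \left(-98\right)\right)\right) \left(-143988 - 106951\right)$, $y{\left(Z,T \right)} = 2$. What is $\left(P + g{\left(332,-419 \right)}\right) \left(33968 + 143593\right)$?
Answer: $11808758239744392$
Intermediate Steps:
$P = 66505359414$ ($P = \left(-249218 + \left(166 - 15974\right)\right) \left(-250939\right) = \left(-249218 - 15808\right) \left(-250939\right) = \left(-265026\right) \left(-250939\right) = 66505359414$)
$g{\left(k,q \right)} = -6 + 2 k$ ($g{\left(k,q \right)} = -6 + k 2 = -6 + 2 k$)
$\left(P + g{\left(332,-419 \right)}\right) \left(33968 + 143593\right) = \left(66505359414 + \left(-6 + 2 \cdot 332\right)\right) \left(33968 + 143593\right) = \left(66505359414 + \left(-6 + 664\right)\right) 177561 = \left(66505359414 + 658\right) 177561 = 66505360072 \cdot 177561 = 11808758239744392$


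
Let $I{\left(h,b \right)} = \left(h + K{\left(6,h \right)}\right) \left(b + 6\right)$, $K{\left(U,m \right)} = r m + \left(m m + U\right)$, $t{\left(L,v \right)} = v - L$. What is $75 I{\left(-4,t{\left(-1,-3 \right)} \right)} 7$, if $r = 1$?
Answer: $29400$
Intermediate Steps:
$K{\left(U,m \right)} = U + m + m^{2}$ ($K{\left(U,m \right)} = 1 m + \left(m m + U\right) = m + \left(m^{2} + U\right) = m + \left(U + m^{2}\right) = U + m + m^{2}$)
$I{\left(h,b \right)} = \left(6 + b\right) \left(6 + h^{2} + 2 h\right)$ ($I{\left(h,b \right)} = \left(h + \left(6 + h + h^{2}\right)\right) \left(b + 6\right) = \left(6 + h^{2} + 2 h\right) \left(6 + b\right) = \left(6 + b\right) \left(6 + h^{2} + 2 h\right)$)
$75 I{\left(-4,t{\left(-1,-3 \right)} \right)} 7 = 75 \left(36 + 6 \left(-4\right)^{2} + 12 \left(-4\right) + \left(-3 - -1\right) \left(-4\right) + \left(-3 - -1\right) \left(6 - 4 + \left(-4\right)^{2}\right)\right) 7 = 75 \left(36 + 6 \cdot 16 - 48 + \left(-3 + 1\right) \left(-4\right) + \left(-3 + 1\right) \left(6 - 4 + 16\right)\right) 7 = 75 \left(36 + 96 - 48 - -8 - 36\right) 7 = 75 \left(36 + 96 - 48 + 8 - 36\right) 7 = 75 \cdot 56 \cdot 7 = 4200 \cdot 7 = 29400$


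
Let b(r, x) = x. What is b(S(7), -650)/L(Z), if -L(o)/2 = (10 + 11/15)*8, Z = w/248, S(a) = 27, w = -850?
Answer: 4875/1288 ≈ 3.7849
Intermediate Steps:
Z = -425/124 (Z = -850/248 = -850*1/248 = -425/124 ≈ -3.4274)
L(o) = -2576/15 (L(o) = -2*(10 + 11/15)*8 = -322*8/15 = -2*1288/15 = -2576/15)
b(S(7), -650)/L(Z) = -650/(-2576/15) = -650*(-15/2576) = 4875/1288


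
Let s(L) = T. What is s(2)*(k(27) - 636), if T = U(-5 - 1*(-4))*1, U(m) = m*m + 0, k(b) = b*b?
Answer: 93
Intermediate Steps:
k(b) = b**2
U(m) = m**2 (U(m) = m**2 + 0 = m**2)
T = 1 (T = (-5 - 1*(-4))**2*1 = (-5 + 4)**2*1 = (-1)**2*1 = 1*1 = 1)
s(L) = 1
s(2)*(k(27) - 636) = 1*(27**2 - 636) = 1*(729 - 636) = 1*93 = 93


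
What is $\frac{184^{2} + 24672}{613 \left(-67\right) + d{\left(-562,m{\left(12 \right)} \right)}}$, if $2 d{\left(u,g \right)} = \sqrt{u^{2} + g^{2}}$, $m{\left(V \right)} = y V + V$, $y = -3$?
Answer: $- \frac{75118859}{52710873} - \frac{1829 \sqrt{79105}}{52710873} \approx -1.4349$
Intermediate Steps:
$m{\left(V \right)} = - 2 V$ ($m{\left(V \right)} = - 3 V + V = - 2 V$)
$d{\left(u,g \right)} = \frac{\sqrt{g^{2} + u^{2}}}{2}$ ($d{\left(u,g \right)} = \frac{\sqrt{u^{2} + g^{2}}}{2} = \frac{\sqrt{g^{2} + u^{2}}}{2}$)
$\frac{184^{2} + 24672}{613 \left(-67\right) + d{\left(-562,m{\left(12 \right)} \right)}} = \frac{184^{2} + 24672}{613 \left(-67\right) + \frac{\sqrt{\left(\left(-2\right) 12\right)^{2} + \left(-562\right)^{2}}}{2}} = \frac{33856 + 24672}{-41071 + \frac{\sqrt{\left(-24\right)^{2} + 315844}}{2}} = \frac{58528}{-41071 + \frac{\sqrt{576 + 315844}}{2}} = \frac{58528}{-41071 + \frac{\sqrt{316420}}{2}} = \frac{58528}{-41071 + \frac{2 \sqrt{79105}}{2}} = \frac{58528}{-41071 + \sqrt{79105}}$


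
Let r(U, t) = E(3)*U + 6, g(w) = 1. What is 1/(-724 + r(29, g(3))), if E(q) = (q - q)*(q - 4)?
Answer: -1/718 ≈ -0.0013928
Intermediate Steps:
E(q) = 0 (E(q) = 0*(-4 + q) = 0)
r(U, t) = 6 (r(U, t) = 0*U + 6 = 0 + 6 = 6)
1/(-724 + r(29, g(3))) = 1/(-724 + 6) = 1/(-718) = -1/718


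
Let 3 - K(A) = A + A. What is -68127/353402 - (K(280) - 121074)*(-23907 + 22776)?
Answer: -48615626394849/353402 ≈ -1.3756e+8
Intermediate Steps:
K(A) = 3 - 2*A (K(A) = 3 - (A + A) = 3 - 2*A)
-68127/353402 - (K(280) - 121074)*(-23907 + 22776) = -68127/353402 - ((3 - 2*280) - 121074)*(-23907 + 22776) = -68127*1/353402 - ((3 - 560) - 121074)*(-1131) = -68127/353402 - (-557 - 121074)*(-1131) = -68127/353402 - (-121631)*(-1131) = -68127/353402 - 1*137564661 = -68127/353402 - 137564661 = -48615626394849/353402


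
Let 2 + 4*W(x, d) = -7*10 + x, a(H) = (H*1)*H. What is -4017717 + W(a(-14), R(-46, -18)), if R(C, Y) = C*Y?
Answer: -4017686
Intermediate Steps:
a(H) = H² (a(H) = H*H = H²)
W(x, d) = -18 + x/4 (W(x, d) = -½ + (-7*10 + x)/4 = -½ + (-70 + x)/4 = -½ + (-35/2 + x/4) = -18 + x/4)
-4017717 + W(a(-14), R(-46, -18)) = -4017717 + (-18 + (¼)*(-14)²) = -4017717 + (-18 + (¼)*196) = -4017717 + (-18 + 49) = -4017717 + 31 = -4017686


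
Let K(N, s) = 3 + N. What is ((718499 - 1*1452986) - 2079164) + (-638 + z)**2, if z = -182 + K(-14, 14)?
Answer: -2123090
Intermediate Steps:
z = -193 (z = -182 + (3 - 14) = -182 - 11 = -193)
((718499 - 1*1452986) - 2079164) + (-638 + z)**2 = ((718499 - 1*1452986) - 2079164) + (-638 - 193)**2 = ((718499 - 1452986) - 2079164) + (-831)**2 = (-734487 - 2079164) + 690561 = -2813651 + 690561 = -2123090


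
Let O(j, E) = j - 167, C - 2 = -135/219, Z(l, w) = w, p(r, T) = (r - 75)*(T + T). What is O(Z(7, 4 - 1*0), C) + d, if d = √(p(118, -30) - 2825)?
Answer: -163 + I*√5405 ≈ -163.0 + 73.519*I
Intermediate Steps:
p(r, T) = 2*T*(-75 + r) (p(r, T) = (-75 + r)*(2*T) = 2*T*(-75 + r))
C = 101/73 (C = 2 - 135/219 = 2 - 135*1/219 = 2 - 45/73 = 101/73 ≈ 1.3836)
d = I*√5405 (d = √(2*(-30)*(-75 + 118) - 2825) = √(2*(-30)*43 - 2825) = √(-2580 - 2825) = √(-5405) = I*√5405 ≈ 73.519*I)
O(j, E) = -167 + j
O(Z(7, 4 - 1*0), C) + d = (-167 + (4 - 1*0)) + I*√5405 = (-167 + (4 + 0)) + I*√5405 = (-167 + 4) + I*√5405 = -163 + I*√5405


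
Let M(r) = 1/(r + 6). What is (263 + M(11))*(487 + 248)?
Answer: 3286920/17 ≈ 1.9335e+5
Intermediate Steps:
M(r) = 1/(6 + r)
(263 + M(11))*(487 + 248) = (263 + 1/(6 + 11))*(487 + 248) = (263 + 1/17)*735 = (4472/17)*735 = 3286920/17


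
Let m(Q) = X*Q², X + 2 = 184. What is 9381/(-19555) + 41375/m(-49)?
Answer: -3290240017/8545183010 ≈ -0.38504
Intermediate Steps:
X = 182 (X = -2 + 184 = 182)
m(Q) = 182*Q²
9381/(-19555) + 41375/m(-49) = 9381/(-19555) + 41375/((182*(-49)²)) = 9381*(-1/19555) + 41375/((182*2401)) = -9381/19555 + 41375/436982 = -3290240017/8545183010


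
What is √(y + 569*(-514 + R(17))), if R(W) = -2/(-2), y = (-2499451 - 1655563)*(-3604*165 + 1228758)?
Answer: I*√2634686359269 ≈ 1.6232e+6*I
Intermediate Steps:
y = -2634686067372 (y = -4155014*(-594660 + 1228758) = -4155014*634098 = -2634686067372)
R(W) = 1 (R(W) = -2*(-½) = 1)
√(y + 569*(-514 + R(17))) = √(-2634686067372 + 569*(-514 + 1)) = √(-2634686067372 + 569*(-513)) = √(-2634686067372 - 291897) = √(-2634686359269) = I*√2634686359269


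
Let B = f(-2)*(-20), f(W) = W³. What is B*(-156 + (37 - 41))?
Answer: -25600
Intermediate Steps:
B = 160 (B = (-2)³*(-20) = -8*(-20) = 160)
B*(-156 + (37 - 41)) = 160*(-156 + (37 - 41)) = 160*(-156 - 4) = 160*(-160) = -25600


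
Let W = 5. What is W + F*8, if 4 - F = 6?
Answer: -11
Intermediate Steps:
F = -2 (F = 4 - 1*6 = 4 - 6 = -2)
W + F*8 = 5 - 2*8 = 5 - 16 = -11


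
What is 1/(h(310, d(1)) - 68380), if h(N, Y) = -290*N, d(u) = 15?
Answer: -1/158280 ≈ -6.3179e-6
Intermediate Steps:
1/(h(310, d(1)) - 68380) = 1/(-290*310 - 68380) = 1/(-89900 - 68380) = 1/(-158280) = -1/158280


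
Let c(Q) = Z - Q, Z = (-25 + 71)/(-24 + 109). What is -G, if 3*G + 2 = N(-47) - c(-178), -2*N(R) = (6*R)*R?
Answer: 578641/255 ≈ 2269.2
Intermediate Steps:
Z = 46/85 ≈ 0.54118
c(Q) = 46/85 - Q
N(R) = -3*R**2 (N(R) = -6*R*R/2 = -3*R**2)
G = -578641/255 (G = -2/3 + (-3*(-47)**2 - (46/85 - 1*(-178)))/3 = -2/3 + (-3*2209 - (46/85 + 178))/3 = -2/3 + (-6627 - 1*15176/85)/3 = -2/3 + (-6627 - 15176/85)/3 = -2/3 + (1/3)*(-578471/85) = -2/3 - 578471/255 = -578641/255 ≈ -2269.2)
-G = -1*(-578641/255) = 578641/255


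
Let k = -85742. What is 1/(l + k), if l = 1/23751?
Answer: -23751/2036458241 ≈ -1.1663e-5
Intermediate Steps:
l = 1/23751 ≈ 4.2103e-5
1/(l + k) = 1/(1/23751 - 85742) = 1/(-2036458241/23751) = -23751/2036458241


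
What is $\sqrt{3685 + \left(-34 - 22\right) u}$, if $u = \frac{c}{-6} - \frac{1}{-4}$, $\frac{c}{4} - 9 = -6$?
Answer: $\sqrt{3783} \approx 61.506$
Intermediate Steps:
$c = 12$ ($c = 36 + 4 \left(-6\right) = 36 - 24 = 12$)
$u = - \frac{7}{4}$ ($u = \frac{12}{-6} - \frac{1}{-4} = 12 \left(- \frac{1}{6}\right) - - \frac{1}{4} = -2 + \frac{1}{4} = - \frac{7}{4} \approx -1.75$)
$\sqrt{3685 + \left(-34 - 22\right) u} = \sqrt{3685 + \left(-34 - 22\right) \left(- \frac{7}{4}\right)} = \sqrt{3685 - -98} = \sqrt{3685 + 98} = \sqrt{3783}$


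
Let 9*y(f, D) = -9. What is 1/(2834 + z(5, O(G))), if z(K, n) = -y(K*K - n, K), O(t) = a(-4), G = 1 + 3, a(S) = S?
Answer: 1/2835 ≈ 0.00035273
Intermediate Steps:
G = 4
y(f, D) = -1 (y(f, D) = (⅑)*(-9) = -1)
O(t) = -4
z(K, n) = 1 (z(K, n) = -1*(-1) = 1)
1/(2834 + z(5, O(G))) = 1/(2834 + 1) = 1/2835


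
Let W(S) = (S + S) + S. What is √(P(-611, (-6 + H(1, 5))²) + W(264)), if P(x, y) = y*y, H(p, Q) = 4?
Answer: 2*√202 ≈ 28.425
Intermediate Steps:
P(x, y) = y²
W(S) = 3*S (W(S) = 2*S + S = 3*S)
√(P(-611, (-6 + H(1, 5))²) + W(264)) = √(((-6 + 4)²)² + 3*264) = √(((-2)²)² + 792) = √(4² + 792) = √(16 + 792) = √808 = 2*√202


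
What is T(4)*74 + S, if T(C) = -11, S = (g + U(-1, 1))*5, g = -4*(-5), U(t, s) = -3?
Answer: -729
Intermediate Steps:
g = 20
S = 85 (S = (20 - 3)*5 = 17*5 = 85)
T(4)*74 + S = -11*74 + 85 = -814 + 85 = -729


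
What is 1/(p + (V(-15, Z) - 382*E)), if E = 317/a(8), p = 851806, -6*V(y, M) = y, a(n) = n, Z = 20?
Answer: 4/3346687 ≈ 1.1952e-6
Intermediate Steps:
V(y, M) = -y/6
E = 317/8 ≈ 39.625
1/(p + (V(-15, Z) - 382*E)) = 1/(851806 + (-⅙*(-15) - 382*317/8)) = 1/(851806 + (5/2 - 60547/4)) = 1/(851806 - 60537/4) = 1/(3346687/4) = 4/3346687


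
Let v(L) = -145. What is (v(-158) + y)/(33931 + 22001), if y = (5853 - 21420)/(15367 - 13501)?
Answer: -31793/11596568 ≈ -0.0027416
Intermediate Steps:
y = -5189/622 (y = -15567/1866 = -15567*1/1866 = -5189/622 ≈ -8.3424)
(v(-158) + y)/(33931 + 22001) = (-145 - 5189/622)/(33931 + 22001) = -95379/622/55932 = -95379/622*1/55932 = -31793/11596568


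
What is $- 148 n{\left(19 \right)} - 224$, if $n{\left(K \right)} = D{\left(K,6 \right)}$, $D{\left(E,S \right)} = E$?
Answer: $-3036$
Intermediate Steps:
$n{\left(K \right)} = K$
$- 148 n{\left(19 \right)} - 224 = \left(-148\right) 19 - 224 = -2812 - 224 = -3036$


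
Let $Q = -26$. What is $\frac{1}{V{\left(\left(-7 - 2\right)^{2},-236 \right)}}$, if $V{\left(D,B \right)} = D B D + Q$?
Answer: $- \frac{1}{1548422} \approx -6.4582 \cdot 10^{-7}$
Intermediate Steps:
$V{\left(D,B \right)} = -26 + B D^{2}$ ($V{\left(D,B \right)} = D B D - 26 = B D D - 26 = B D^{2} - 26 = -26 + B D^{2}$)
$\frac{1}{V{\left(\left(-7 - 2\right)^{2},-236 \right)}} = \frac{1}{-26 - 236 \left(\left(-7 - 2\right)^{2}\right)^{2}} = \frac{1}{-26 - 236 \left(\left(-9\right)^{2}\right)^{2}} = \frac{1}{-26 - 236 \cdot 81^{2}} = \frac{1}{-26 - 1548396} = \frac{1}{-1548422} = - \frac{1}{1548422}$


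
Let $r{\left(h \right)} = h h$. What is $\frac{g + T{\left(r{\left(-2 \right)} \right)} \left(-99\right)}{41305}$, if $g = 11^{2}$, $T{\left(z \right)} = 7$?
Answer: $- \frac{52}{3755} \approx -0.013848$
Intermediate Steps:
$r{\left(h \right)} = h^{2}$
$g = 121$
$\frac{g + T{\left(r{\left(-2 \right)} \right)} \left(-99\right)}{41305} = \frac{121 + 7 \left(-99\right)}{41305} = \left(121 - 693\right) \frac{1}{41305} = \left(-572\right) \frac{1}{41305} = - \frac{52}{3755}$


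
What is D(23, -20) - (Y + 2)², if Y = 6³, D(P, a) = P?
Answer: -47501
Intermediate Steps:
Y = 216
D(23, -20) - (Y + 2)² = 23 - (216 + 2)² = 23 - 1*218² = 23 - 1*47524 = 23 - 47524 = -47501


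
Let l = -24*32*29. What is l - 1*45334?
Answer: -67606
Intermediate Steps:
l = -22272 (l = -768*29 = -22272)
l - 1*45334 = -22272 - 1*45334 = -22272 - 45334 = -67606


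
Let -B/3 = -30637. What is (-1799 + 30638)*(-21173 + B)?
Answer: 2040013182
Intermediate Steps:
B = 91911 (B = -3*(-30637) = 91911)
(-1799 + 30638)*(-21173 + B) = (-1799 + 30638)*(-21173 + 91911) = 28839*70738 = 2040013182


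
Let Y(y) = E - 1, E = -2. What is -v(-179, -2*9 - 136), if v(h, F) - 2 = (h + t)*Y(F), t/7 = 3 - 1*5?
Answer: -581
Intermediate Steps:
Y(y) = -3 (Y(y) = -2 - 1 = -3)
t = -14 (t = 7*(3 - 1*5) = 7*(3 - 5) = 7*(-2) = -14)
v(h, F) = 44 - 3*h (v(h, F) = 2 + (h - 14)*(-3) = 2 + (-14 + h)*(-3) = 2 + (42 - 3*h) = 44 - 3*h)
-v(-179, -2*9 - 136) = -(44 - 3*(-179)) = -(44 + 537) = -1*581 = -581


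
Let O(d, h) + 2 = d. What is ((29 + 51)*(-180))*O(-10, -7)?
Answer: 172800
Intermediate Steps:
O(d, h) = -2 + d
((29 + 51)*(-180))*O(-10, -7) = ((29 + 51)*(-180))*(-2 - 10) = (80*(-180))*(-12) = -14400*(-12) = 172800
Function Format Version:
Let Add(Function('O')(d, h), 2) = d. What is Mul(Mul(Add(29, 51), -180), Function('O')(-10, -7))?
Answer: 172800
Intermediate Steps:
Function('O')(d, h) = Add(-2, d)
Mul(Mul(Add(29, 51), -180), Function('O')(-10, -7)) = Mul(Mul(Add(29, 51), -180), Add(-2, -10)) = Mul(Mul(80, -180), -12) = Mul(-14400, -12) = 172800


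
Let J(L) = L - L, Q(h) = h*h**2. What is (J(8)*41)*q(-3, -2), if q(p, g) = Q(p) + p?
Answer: 0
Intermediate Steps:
Q(h) = h**3
J(L) = 0
q(p, g) = p + p**3 (q(p, g) = p**3 + p = p + p**3)
(J(8)*41)*q(-3, -2) = (0*41)*(-3 + (-3)**3) = 0*(-3 - 27) = 0*(-30) = 0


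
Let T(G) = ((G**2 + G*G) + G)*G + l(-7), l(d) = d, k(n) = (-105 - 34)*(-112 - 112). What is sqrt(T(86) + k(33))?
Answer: sqrt(1310637) ≈ 1144.8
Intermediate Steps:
k(n) = 31136 (k(n) = -139*(-224) = 31136)
T(G) = -7 + G*(G + 2*G**2) (T(G) = ((G**2 + G*G) + G)*G - 7 = ((G**2 + G**2) + G)*G - 7 = (2*G**2 + G)*G - 7 = (G + 2*G**2)*G - 7 = G*(G + 2*G**2) - 7 = -7 + G*(G + 2*G**2))
sqrt(T(86) + k(33)) = sqrt((-7 + 86**2 + 2*86**3) + 31136) = sqrt((-7 + 7396 + 2*636056) + 31136) = sqrt((-7 + 7396 + 1272112) + 31136) = sqrt(1279501 + 31136) = sqrt(1310637)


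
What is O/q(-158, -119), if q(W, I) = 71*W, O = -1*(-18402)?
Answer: -9201/5609 ≈ -1.6404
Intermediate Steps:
O = 18402
O/q(-158, -119) = 18402/((71*(-158))) = 18402/(-11218) = 18402*(-1/11218) = -9201/5609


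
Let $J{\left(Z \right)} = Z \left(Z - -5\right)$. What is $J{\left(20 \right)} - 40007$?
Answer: $-39507$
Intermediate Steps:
$J{\left(Z \right)} = Z \left(5 + Z\right)$ ($J{\left(Z \right)} = Z \left(Z + 5\right) = Z \left(5 + Z\right)$)
$J{\left(20 \right)} - 40007 = 20 \left(5 + 20\right) - 40007 = 20 \cdot 25 - 40007 = 500 - 40007 = -39507$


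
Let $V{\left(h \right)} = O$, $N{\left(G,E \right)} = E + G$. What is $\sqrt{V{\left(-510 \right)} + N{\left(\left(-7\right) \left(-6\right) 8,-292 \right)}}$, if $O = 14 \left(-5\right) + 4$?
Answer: $i \sqrt{22} \approx 4.6904 i$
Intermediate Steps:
$O = -66$ ($O = -70 + 4 = -66$)
$V{\left(h \right)} = -66$
$\sqrt{V{\left(-510 \right)} + N{\left(\left(-7\right) \left(-6\right) 8,-292 \right)}} = \sqrt{-66 - \left(292 - \left(-7\right) \left(-6\right) 8\right)} = \sqrt{-66 + \left(-292 + 42 \cdot 8\right)} = \sqrt{-66 + \left(-292 + 336\right)} = \sqrt{-66 + 44} = \sqrt{-22} = i \sqrt{22}$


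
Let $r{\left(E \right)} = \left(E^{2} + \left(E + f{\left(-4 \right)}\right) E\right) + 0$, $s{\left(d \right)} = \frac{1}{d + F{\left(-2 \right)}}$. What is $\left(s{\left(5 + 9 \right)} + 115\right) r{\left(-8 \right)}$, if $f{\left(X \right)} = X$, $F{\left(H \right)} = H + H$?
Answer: $18416$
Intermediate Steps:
$F{\left(H \right)} = 2 H$
$s{\left(d \right)} = \frac{1}{-4 + d}$ ($s{\left(d \right)} = \frac{1}{d + 2 \left(-2\right)} = \frac{1}{d - 4} = \frac{1}{-4 + d}$)
$r{\left(E \right)} = E^{2} + E \left(-4 + E\right)$ ($r{\left(E \right)} = \left(E^{2} + \left(E - 4\right) E\right) + 0 = \left(E^{2} + \left(-4 + E\right) E\right) + 0 = \left(E^{2} + E \left(-4 + E\right)\right) + 0 = E^{2} + E \left(-4 + E\right)$)
$\left(s{\left(5 + 9 \right)} + 115\right) r{\left(-8 \right)} = \left(\frac{1}{-4 + \left(5 + 9\right)} + 115\right) 2 \left(-8\right) \left(-2 - 8\right) = \left(\frac{1}{-4 + 14} + 115\right) 2 \left(-8\right) \left(-10\right) = \left(\frac{1}{10} + 115\right) 160 = \frac{1151}{10} \cdot 160 = 18416$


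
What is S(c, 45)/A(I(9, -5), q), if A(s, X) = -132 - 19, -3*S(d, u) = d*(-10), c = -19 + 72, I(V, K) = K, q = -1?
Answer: -530/453 ≈ -1.1700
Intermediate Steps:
c = 53
S(d, u) = 10*d/3 (S(d, u) = -d*(-10)/3 = -(-10)*d/3 = 10*d/3)
A(s, X) = -151
S(c, 45)/A(I(9, -5), q) = ((10/3)*53)/(-151) = (530/3)*(-1/151) = -530/453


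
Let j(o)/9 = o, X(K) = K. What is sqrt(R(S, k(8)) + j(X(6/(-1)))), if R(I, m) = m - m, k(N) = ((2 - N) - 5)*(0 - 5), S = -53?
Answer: 3*I*sqrt(6) ≈ 7.3485*I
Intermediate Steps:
j(o) = 9*o
k(N) = 15 + 5*N (k(N) = (-3 - N)*(-5) = 15 + 5*N)
R(I, m) = 0
sqrt(R(S, k(8)) + j(X(6/(-1)))) = sqrt(0 + 9*(6/(-1))) = sqrt(0 + 9*(6*(-1))) = sqrt(0 + 9*(-6)) = sqrt(0 - 54) = sqrt(-54) = 3*I*sqrt(6)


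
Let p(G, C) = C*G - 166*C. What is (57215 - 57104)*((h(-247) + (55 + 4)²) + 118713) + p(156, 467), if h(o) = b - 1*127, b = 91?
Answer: 13554868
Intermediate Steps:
p(G, C) = -166*C + C*G
h(o) = -36 (h(o) = 91 - 1*127 = 91 - 127 = -36)
(57215 - 57104)*((h(-247) + (55 + 4)²) + 118713) + p(156, 467) = (57215 - 57104)*((-36 + (55 + 4)²) + 118713) + 467*(-166 + 156) = 111*((-36 + 59²) + 118713) + 467*(-10) = 111*((-36 + 3481) + 118713) - 4670 = 111*(3445 + 118713) - 4670 = 111*122158 - 4670 = 13559538 - 4670 = 13554868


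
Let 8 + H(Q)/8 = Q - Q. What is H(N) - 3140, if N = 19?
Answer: -3204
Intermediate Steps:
H(Q) = -64 (H(Q) = -64 + 8*(Q - Q) = -64 + 8*0 = -64 + 0 = -64)
H(N) - 3140 = -64 - 3140 = -3204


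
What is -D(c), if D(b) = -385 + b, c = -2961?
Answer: 3346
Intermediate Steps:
-D(c) = -(-385 - 2961) = -1*(-3346) = 3346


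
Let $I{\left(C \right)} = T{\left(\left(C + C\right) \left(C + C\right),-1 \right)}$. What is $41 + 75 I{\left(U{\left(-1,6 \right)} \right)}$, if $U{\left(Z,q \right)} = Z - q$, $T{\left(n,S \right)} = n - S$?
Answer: $14816$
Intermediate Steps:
$I{\left(C \right)} = 1 + 4 C^{2}$ ($I{\left(C \right)} = \left(C + C\right) \left(C + C\right) - -1 = 2 C 2 C + 1 = 4 C^{2} + 1 = 1 + 4 C^{2}$)
$41 + 75 I{\left(U{\left(-1,6 \right)} \right)} = 41 + 75 \left(1 + 4 \left(-1 - 6\right)^{2}\right) = 41 + 75 \left(1 + 4 \left(-7\right)^{2}\right) = 41 + 75 \left(1 + 4 \cdot 49\right) = 41 + 75 \left(1 + 196\right) = 41 + 75 \cdot 197 = 41 + 14775 = 14816$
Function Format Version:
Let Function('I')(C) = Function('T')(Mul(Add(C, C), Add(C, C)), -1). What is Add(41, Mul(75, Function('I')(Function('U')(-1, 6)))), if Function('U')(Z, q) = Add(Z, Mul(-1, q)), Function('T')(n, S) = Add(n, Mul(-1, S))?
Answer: 14816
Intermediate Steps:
Function('I')(C) = Add(1, Mul(4, Pow(C, 2))) (Function('I')(C) = Add(Mul(Add(C, C), Add(C, C)), Mul(-1, -1)) = Add(Mul(Mul(2, C), Mul(2, C)), 1) = Add(Mul(4, Pow(C, 2)), 1) = Add(1, Mul(4, Pow(C, 2))))
Add(41, Mul(75, Function('I')(Function('U')(-1, 6)))) = Add(41, Mul(75, Add(1, Mul(4, Pow(Add(-1, Mul(-1, 6)), 2))))) = Add(41, Mul(75, Add(1, Mul(4, Pow(Add(-1, -6), 2))))) = Add(41, Mul(75, Add(1, Mul(4, Pow(-7, 2))))) = Add(41, Mul(75, Add(1, Mul(4, 49)))) = Add(41, Mul(75, Add(1, 196))) = Add(41, Mul(75, 197)) = Add(41, 14775) = 14816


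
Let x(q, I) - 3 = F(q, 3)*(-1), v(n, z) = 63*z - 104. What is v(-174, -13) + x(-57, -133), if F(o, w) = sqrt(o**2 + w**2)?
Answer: -920 - 3*sqrt(362) ≈ -977.08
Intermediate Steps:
v(n, z) = -104 + 63*z
x(q, I) = 3 - sqrt(9 + q**2) (x(q, I) = 3 + sqrt(q**2 + 3**2)*(-1) = 3 + sqrt(q**2 + 9)*(-1) = 3 + sqrt(9 + q**2)*(-1) = 3 - sqrt(9 + q**2))
v(-174, -13) + x(-57, -133) = (-104 + 63*(-13)) + (3 - sqrt(9 + (-57)**2)) = (-104 - 819) + (3 - sqrt(9 + 3249)) = -923 + (3 - sqrt(3258)) = -923 + (3 - 3*sqrt(362)) = -920 - 3*sqrt(362)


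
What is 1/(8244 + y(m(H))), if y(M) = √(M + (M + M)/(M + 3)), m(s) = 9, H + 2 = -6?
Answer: 5496/45309017 - √42/135927051 ≈ 0.00012125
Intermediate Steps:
H = -8 (H = -2 - 6 = -8)
y(M) = √(M + 2*M/(3 + M)) (y(M) = √(M + (2*M)/(3 + M)) = √(M + 2*M/(3 + M)))
1/(8244 + y(m(H))) = 1/(8244 + √(9*(5 + 9)/(3 + 9))) = 1/(8244 + √(9*14/12)) = 1/(8244 + √(9*(1/12)*14)) = 1/(8244 + √(21/2)) = 1/(8244 + √42/2)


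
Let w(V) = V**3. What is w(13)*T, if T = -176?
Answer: -386672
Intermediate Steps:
w(13)*T = 13**3*(-176) = 2197*(-176) = -386672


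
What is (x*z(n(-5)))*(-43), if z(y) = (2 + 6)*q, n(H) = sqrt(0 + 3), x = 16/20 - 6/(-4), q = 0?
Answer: 0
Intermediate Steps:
x = 23/10 (x = 16*(1/20) - 6*(-1/4) = 4/5 + 3/2 = 23/10 ≈ 2.3000)
n(H) = sqrt(3)
z(y) = 0 (z(y) = (2 + 6)*0 = 8*0 = 0)
(x*z(n(-5)))*(-43) = ((23/10)*0)*(-43) = 0*(-43) = 0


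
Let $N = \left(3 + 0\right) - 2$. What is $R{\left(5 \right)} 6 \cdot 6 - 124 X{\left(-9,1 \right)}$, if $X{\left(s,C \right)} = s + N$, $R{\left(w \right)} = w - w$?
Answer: $992$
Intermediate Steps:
$R{\left(w \right)} = 0$
$N = 1$ ($N = 3 - 2 = 1$)
$X{\left(s,C \right)} = 1 + s$ ($X{\left(s,C \right)} = s + 1 = 1 + s$)
$R{\left(5 \right)} 6 \cdot 6 - 124 X{\left(-9,1 \right)} = 0 \cdot 6 \cdot 6 - 124 \left(1 - 9\right) = 0 \cdot 6 - -992 = 0 + 992 = 992$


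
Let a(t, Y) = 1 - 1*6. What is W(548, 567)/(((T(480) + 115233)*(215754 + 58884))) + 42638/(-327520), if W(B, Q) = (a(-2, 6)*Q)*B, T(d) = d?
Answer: -77956625219/598592091760 ≈ -0.13023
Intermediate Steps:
a(t, Y) = -5 (a(t, Y) = 1 - 6 = -5)
W(B, Q) = -5*B*Q (W(B, Q) = (-5*Q)*B = -5*B*Q)
W(548, 567)/(((T(480) + 115233)*(215754 + 58884))) + 42638/(-327520) = (-5*548*567)/(((480 + 115233)*(215754 + 58884))) + 42638/(-327520) = -1553580/(115713*274638) + 42638*(-1/327520) = -1553580/31779186894 - 21319/163760 = -1553580*1/31779186894 - 21319/163760 = -4110/84071923 - 21319/163760 = -77956625219/598592091760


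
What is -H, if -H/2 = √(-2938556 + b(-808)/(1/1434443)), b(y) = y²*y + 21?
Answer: 2*I*√756688898174869 ≈ 5.5016e+7*I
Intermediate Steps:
b(y) = 21 + y³ (b(y) = y³ + 21 = 21 + y³)
H = -2*I*√756688898174869 (H = -2*√(-2938556 + (21 + (-808)³)/(1/1434443)) = -2*√(-2938556 + (21 - 527514112)/(1/1434443)) = -2*√(-2938556 - 527514091*1434443) = -2*√(-2938556 - 756688895236313) = -2*I*√756688898174869 ≈ -5.5016e+7*I)
-H = -(-2)*I*√756688898174869 = 2*I*√756688898174869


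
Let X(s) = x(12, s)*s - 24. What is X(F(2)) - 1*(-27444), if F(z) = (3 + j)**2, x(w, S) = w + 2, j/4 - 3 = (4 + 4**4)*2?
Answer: 61473770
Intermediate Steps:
j = 2092 (j = 12 + 4*((4 + 4**4)*2) = 12 + 4*((4 + 256)*2) = 12 + 4*(260*2) = 12 + 4*520 = 12 + 2080 = 2092)
x(w, S) = 2 + w
F(z) = 4389025 (F(z) = (3 + 2092)**2 = 2095**2 = 4389025)
X(s) = -24 + 14*s (X(s) = (2 + 12)*s - 24 = 14*s - 24 = -24 + 14*s)
X(F(2)) - 1*(-27444) = (-24 + 14*4389025) - 1*(-27444) = (-24 + 61446350) + 27444 = 61446326 + 27444 = 61473770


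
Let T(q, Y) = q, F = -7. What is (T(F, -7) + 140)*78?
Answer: 10374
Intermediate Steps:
(T(F, -7) + 140)*78 = (-7 + 140)*78 = 133*78 = 10374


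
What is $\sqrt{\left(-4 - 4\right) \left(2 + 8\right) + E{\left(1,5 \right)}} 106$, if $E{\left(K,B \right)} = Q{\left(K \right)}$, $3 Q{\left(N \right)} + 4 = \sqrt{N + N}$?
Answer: $\frac{106 \sqrt{-732 + 3 \sqrt{2}}}{3} \approx 953.19 i$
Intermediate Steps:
$Q{\left(N \right)} = - \frac{4}{3} + \frac{\sqrt{2} \sqrt{N}}{3}$ ($Q{\left(N \right)} = - \frac{4}{3} + \frac{\sqrt{N + N}}{3} = - \frac{4}{3} + \frac{\sqrt{2 N}}{3} = - \frac{4}{3} + \frac{\sqrt{2} \sqrt{N}}{3}$)
$E{\left(K,B \right)} = - \frac{4}{3} + \frac{\sqrt{2} \sqrt{K}}{3}$
$\sqrt{\left(-4 - 4\right) \left(2 + 8\right) + E{\left(1,5 \right)}} 106 = \sqrt{\left(-4 - 4\right) \left(2 + 8\right) - \left(\frac{4}{3} - \frac{\sqrt{2} \sqrt{1}}{3}\right)} 106 = \sqrt{\left(-8\right) 10 - \left(\frac{4}{3} - \frac{1}{3} \sqrt{2} \cdot 1\right)} 106 = \sqrt{-80 - \left(\frac{4}{3} - \frac{\sqrt{2}}{3}\right)} 106 = \sqrt{- \frac{244}{3} + \frac{\sqrt{2}}{3}} \cdot 106 = 106 \sqrt{- \frac{244}{3} + \frac{\sqrt{2}}{3}}$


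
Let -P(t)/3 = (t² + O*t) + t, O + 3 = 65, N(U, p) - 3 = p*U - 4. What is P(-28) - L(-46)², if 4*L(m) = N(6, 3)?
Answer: 46751/16 ≈ 2921.9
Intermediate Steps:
N(U, p) = -1 + U*p (N(U, p) = 3 + (p*U - 4) = 3 + (U*p - 4) = 3 + (-4 + U*p) = -1 + U*p)
O = 62 (O = -3 + 65 = 62)
L(m) = 17/4 (L(m) = (-1 + 6*3)/4 = (-1 + 18)/4 = (¼)*17 = 17/4)
P(t) = -189*t - 3*t² (P(t) = -3*((t² + 62*t) + t) = -3*(t² + 63*t) = -189*t - 3*t²)
P(-28) - L(-46)² = -3*(-28)*(63 - 28) - (17/4)² = -3*(-28)*35 - 1*289/16 = 2940 - 289/16 = 46751/16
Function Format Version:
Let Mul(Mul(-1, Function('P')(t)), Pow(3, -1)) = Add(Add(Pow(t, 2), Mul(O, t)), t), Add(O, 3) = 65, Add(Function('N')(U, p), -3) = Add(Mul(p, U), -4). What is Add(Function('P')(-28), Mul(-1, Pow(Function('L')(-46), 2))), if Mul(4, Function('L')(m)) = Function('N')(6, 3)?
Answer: Rational(46751, 16) ≈ 2921.9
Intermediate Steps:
Function('N')(U, p) = Add(-1, Mul(U, p)) (Function('N')(U, p) = Add(3, Add(Mul(p, U), -4)) = Add(3, Add(Mul(U, p), -4)) = Add(3, Add(-4, Mul(U, p))) = Add(-1, Mul(U, p)))
O = 62 (O = Add(-3, 65) = 62)
Function('L')(m) = Rational(17, 4) (Function('L')(m) = Mul(Rational(1, 4), Add(-1, Mul(6, 3))) = Mul(Rational(1, 4), Add(-1, 18)) = Mul(Rational(1, 4), 17) = Rational(17, 4))
Function('P')(t) = Add(Mul(-189, t), Mul(-3, Pow(t, 2))) (Function('P')(t) = Mul(-3, Add(Add(Pow(t, 2), Mul(62, t)), t)) = Mul(-3, Add(Pow(t, 2), Mul(63, t))) = Add(Mul(-189, t), Mul(-3, Pow(t, 2))))
Add(Function('P')(-28), Mul(-1, Pow(Function('L')(-46), 2))) = Add(Mul(-3, -28, Add(63, -28)), Mul(-1, Pow(Rational(17, 4), 2))) = Add(Mul(-3, -28, 35), Mul(-1, Rational(289, 16))) = Add(2940, Rational(-289, 16)) = Rational(46751, 16)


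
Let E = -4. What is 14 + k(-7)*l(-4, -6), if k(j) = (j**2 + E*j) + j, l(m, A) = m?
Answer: -266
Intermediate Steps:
k(j) = j**2 - 3*j (k(j) = (j**2 - 4*j) + j = j**2 - 3*j)
14 + k(-7)*l(-4, -6) = 14 - 7*(-3 - 7)*(-4) = 14 - 7*(-10)*(-4) = 14 + 70*(-4) = 14 - 280 = -266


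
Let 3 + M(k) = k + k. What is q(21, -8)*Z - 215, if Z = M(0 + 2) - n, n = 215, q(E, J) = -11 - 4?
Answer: 2995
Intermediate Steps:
M(k) = -3 + 2*k (M(k) = -3 + (k + k) = -3 + 2*k)
q(E, J) = -15
Z = -214 (Z = (-3 + 2*(0 + 2)) - 1*215 = (-3 + 2*2) - 215 = (-3 + 4) - 215 = 1 - 215 = -214)
q(21, -8)*Z - 215 = -15*(-214) - 215 = 3210 - 215 = 2995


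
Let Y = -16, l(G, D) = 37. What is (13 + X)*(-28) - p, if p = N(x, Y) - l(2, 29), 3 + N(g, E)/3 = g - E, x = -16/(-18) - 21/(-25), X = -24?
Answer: 22561/75 ≈ 300.81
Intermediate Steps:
x = 389/225 (x = -16*(-1/18) - 21*(-1/25) = 8/9 + 21/25 = 389/225 ≈ 1.7289)
N(g, E) = -9 - 3*E + 3*g (N(g, E) = -9 + 3*(g - E) = -9 + (-3*E + 3*g) = -9 - 3*E + 3*g)
p = 539/75 (p = (-9 - 3*(-16) + 3*(389/225)) - 1*37 = (-9 + 48 + 389/75) - 37 = 3314/75 - 37 = 539/75 ≈ 7.1867)
(13 + X)*(-28) - p = (13 - 24)*(-28) - 1*539/75 = -11*(-28) - 539/75 = 308 - 539/75 = 22561/75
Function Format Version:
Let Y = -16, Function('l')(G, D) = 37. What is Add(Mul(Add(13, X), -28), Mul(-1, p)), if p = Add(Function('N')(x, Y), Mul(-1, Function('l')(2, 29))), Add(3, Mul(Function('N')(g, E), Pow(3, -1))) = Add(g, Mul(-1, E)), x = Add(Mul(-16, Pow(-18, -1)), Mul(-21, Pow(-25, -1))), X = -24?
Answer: Rational(22561, 75) ≈ 300.81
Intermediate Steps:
x = Rational(389, 225) (x = Add(Mul(-16, Rational(-1, 18)), Mul(-21, Rational(-1, 25))) = Add(Rational(8, 9), Rational(21, 25)) = Rational(389, 225) ≈ 1.7289)
Function('N')(g, E) = Add(-9, Mul(-3, E), Mul(3, g)) (Function('N')(g, E) = Add(-9, Mul(3, Add(g, Mul(-1, E)))) = Add(-9, Add(Mul(-3, E), Mul(3, g))) = Add(-9, Mul(-3, E), Mul(3, g)))
p = Rational(539, 75) (p = Add(Add(-9, Mul(-3, -16), Mul(3, Rational(389, 225))), Mul(-1, 37)) = Add(Add(-9, 48, Rational(389, 75)), -37) = Add(Rational(3314, 75), -37) = Rational(539, 75) ≈ 7.1867)
Add(Mul(Add(13, X), -28), Mul(-1, p)) = Add(Mul(Add(13, -24), -28), Mul(-1, Rational(539, 75))) = Add(Mul(-11, -28), Rational(-539, 75)) = Add(308, Rational(-539, 75)) = Rational(22561, 75)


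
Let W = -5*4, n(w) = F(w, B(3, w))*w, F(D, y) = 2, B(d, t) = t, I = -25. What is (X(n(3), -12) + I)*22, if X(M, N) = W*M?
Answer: -3190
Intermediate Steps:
n(w) = 2*w
W = -20
X(M, N) = -20*M
(X(n(3), -12) + I)*22 = (-40*3 - 25)*22 = (-20*6 - 25)*22 = (-120 - 25)*22 = -145*22 = -3190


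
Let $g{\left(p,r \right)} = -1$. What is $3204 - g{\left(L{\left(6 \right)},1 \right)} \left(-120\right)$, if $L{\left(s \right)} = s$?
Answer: $3084$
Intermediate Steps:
$3204 - g{\left(L{\left(6 \right)},1 \right)} \left(-120\right) = 3204 - \left(-1\right) \left(-120\right) = 3204 - 120 = 3084$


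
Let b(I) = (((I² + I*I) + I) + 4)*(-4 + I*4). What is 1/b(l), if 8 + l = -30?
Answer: -1/445224 ≈ -2.2461e-6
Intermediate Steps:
l = -38 (l = -8 - 30 = -38)
b(I) = (-4 + 4*I)*(4 + I + 2*I²) (b(I) = (((I² + I²) + I) + 4)*(-4 + 4*I) = ((2*I² + I) + 4)*(-4 + 4*I) = ((I + 2*I²) + 4)*(-4 + 4*I) = (4 + I + 2*I²)*(-4 + 4*I) = (-4 + 4*I)*(4 + I + 2*I²))
1/b(l) = 1/(-16 - 4*(-38)² + 8*(-38)³ + 12*(-38)) = 1/(-16 - 4*1444 + 8*(-54872) - 456) = 1/(-16 - 5776 - 438976 - 456) = 1/(-445224) = -1/445224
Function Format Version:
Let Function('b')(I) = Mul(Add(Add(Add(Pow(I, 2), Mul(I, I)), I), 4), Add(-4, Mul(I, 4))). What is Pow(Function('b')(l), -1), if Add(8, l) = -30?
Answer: Rational(-1, 445224) ≈ -2.2461e-6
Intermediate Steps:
l = -38 (l = Add(-8, -30) = -38)
Function('b')(I) = Mul(Add(-4, Mul(4, I)), Add(4, I, Mul(2, Pow(I, 2)))) (Function('b')(I) = Mul(Add(Add(Add(Pow(I, 2), Pow(I, 2)), I), 4), Add(-4, Mul(4, I))) = Mul(Add(Add(Mul(2, Pow(I, 2)), I), 4), Add(-4, Mul(4, I))) = Mul(Add(Add(I, Mul(2, Pow(I, 2))), 4), Add(-4, Mul(4, I))) = Mul(Add(4, I, Mul(2, Pow(I, 2))), Add(-4, Mul(4, I))) = Mul(Add(-4, Mul(4, I)), Add(4, I, Mul(2, Pow(I, 2)))))
Pow(Function('b')(l), -1) = Pow(Add(-16, Mul(-4, Pow(-38, 2)), Mul(8, Pow(-38, 3)), Mul(12, -38)), -1) = Pow(Add(-16, Mul(-4, 1444), Mul(8, -54872), -456), -1) = Pow(Add(-16, -5776, -438976, -456), -1) = Pow(-445224, -1) = Rational(-1, 445224)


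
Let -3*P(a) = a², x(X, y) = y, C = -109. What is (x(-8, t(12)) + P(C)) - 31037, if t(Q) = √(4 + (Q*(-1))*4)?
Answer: -104992/3 + 2*I*√11 ≈ -34997.0 + 6.6332*I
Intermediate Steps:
t(Q) = √(4 - 4*Q) (t(Q) = √(4 - Q*4) = √(4 - 4*Q))
P(a) = -a²/3
(x(-8, t(12)) + P(C)) - 31037 = (2*√(1 - 1*12) - ⅓*(-109)²) - 31037 = (2*√(1 - 12) - ⅓*11881) - 31037 = (2*√(-11) - 11881/3) - 31037 = (2*(I*√11) - 11881/3) - 31037 = (2*I*√11 - 11881/3) - 31037 = (-11881/3 + 2*I*√11) - 31037 = -104992/3 + 2*I*√11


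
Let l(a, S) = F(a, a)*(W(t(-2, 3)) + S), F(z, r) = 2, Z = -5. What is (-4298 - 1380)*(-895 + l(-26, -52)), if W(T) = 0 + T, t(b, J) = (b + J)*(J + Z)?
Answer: 5695034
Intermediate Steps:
t(b, J) = (-5 + J)*(J + b) (t(b, J) = (b + J)*(J - 5) = (J + b)*(-5 + J) = (-5 + J)*(J + b))
W(T) = T
l(a, S) = -4 + 2*S (l(a, S) = 2*((3² - 5*3 - 5*(-2) + 3*(-2)) + S) = 2*((9 - 15 + 10 - 6) + S) = 2*(-2 + S) = -4 + 2*S)
(-4298 - 1380)*(-895 + l(-26, -52)) = (-4298 - 1380)*(-895 + (-4 + 2*(-52))) = -5678*(-895 + (-4 - 104)) = -5678*(-895 - 108) = -5678*(-1003) = 5695034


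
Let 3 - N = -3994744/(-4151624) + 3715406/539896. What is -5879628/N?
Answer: 823678994130026832/678586215791 ≈ 1.2138e+6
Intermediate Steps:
N = -678586215791/140090324444 (N = 3 - (-3994744/(-4151624) + 3715406/539896) = 3 - (-3994744*(-1/4151624) + 3715406*(1/539896)) = 3 - (499343/518953 + 1857703/269948) = 3 - 1*1098857189123/140090324444 = 3 - 1098857189123/140090324444 = -678586215791/140090324444 ≈ -4.8439)
-5879628/N = -5879628/(-678586215791/140090324444) = -5879628*(-140090324444/678586215791) = 823678994130026832/678586215791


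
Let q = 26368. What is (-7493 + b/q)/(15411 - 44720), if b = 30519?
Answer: 197544905/772819712 ≈ 0.25562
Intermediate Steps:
(-7493 + b/q)/(15411 - 44720) = (-7493 + 30519/26368)/(15411 - 44720) = (-7493 + 30519*(1/26368))/(-29309) = (-7493 + 30519/26368)*(-1/29309) = -197544905/26368*(-1/29309) = 197544905/772819712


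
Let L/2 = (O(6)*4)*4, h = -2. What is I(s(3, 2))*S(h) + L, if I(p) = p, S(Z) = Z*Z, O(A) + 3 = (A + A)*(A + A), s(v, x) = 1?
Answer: 4516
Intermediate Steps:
O(A) = -3 + 4*A**2 (O(A) = -3 + (A + A)*(A + A) = -3 + (2*A)*(2*A) = -3 + 4*A**2)
S(Z) = Z**2
L = 4512 (L = 2*(((-3 + 4*6**2)*4)*4) = 2*(((-3 + 4*36)*4)*4) = 2*(((-3 + 144)*4)*4) = 2*((141*4)*4) = 2*(564*4) = 2*2256 = 4512)
I(s(3, 2))*S(h) + L = 1*(-2)**2 + 4512 = 1*4 + 4512 = 4 + 4512 = 4516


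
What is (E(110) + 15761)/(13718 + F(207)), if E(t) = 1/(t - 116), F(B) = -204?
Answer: 94565/81084 ≈ 1.1663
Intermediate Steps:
E(t) = 1/(-116 + t)
(E(110) + 15761)/(13718 + F(207)) = (1/(-116 + 110) + 15761)/(13718 - 204) = (1/(-6) + 15761)/13514 = (-⅙ + 15761)*(1/13514) = (94565/6)*(1/13514) = 94565/81084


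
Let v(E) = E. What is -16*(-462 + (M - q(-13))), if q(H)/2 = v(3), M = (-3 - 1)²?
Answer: 7232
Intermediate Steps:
M = 16 (M = (-4)² = 16)
q(H) = 6 (q(H) = 2*3 = 6)
-16*(-462 + (M - q(-13))) = -16*(-462 + (16 - 1*6)) = -16*(-462 + (16 - 6)) = -16*(-462 + 10) = -16*(-452) = 7232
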